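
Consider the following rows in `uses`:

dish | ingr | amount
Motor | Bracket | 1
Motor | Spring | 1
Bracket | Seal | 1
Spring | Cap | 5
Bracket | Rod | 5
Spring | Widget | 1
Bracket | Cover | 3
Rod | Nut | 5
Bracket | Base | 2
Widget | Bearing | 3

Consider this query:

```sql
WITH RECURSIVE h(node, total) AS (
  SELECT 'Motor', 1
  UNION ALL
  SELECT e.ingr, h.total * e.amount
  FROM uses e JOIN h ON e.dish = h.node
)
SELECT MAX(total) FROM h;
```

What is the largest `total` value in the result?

25

Base: (Motor, total=1).
Iteration 1: components of {Motor} -> Bracket = 1*1 = 1, Spring = 1*1 = 1.
Iteration 2: components of {Bracket,Spring} -> Base = 1*2 = 2, Cap = 1*5 = 5, Cover = 1*3 = 3, Rod = 1*5 = 5, Seal = 1*1 = 1, Widget = 1*1 = 1.
Iteration 3: components of {Base,Cap,Cover,Rod,Seal,Widget} -> Bearing = 1*3 = 3, Nut = 5*5 = 25.
Iteration 4: no further components; recursion stops.
total values: 1, 1, 1, 1, 5, 3, 2, 5, 1, 25, 3; the maximum is 25.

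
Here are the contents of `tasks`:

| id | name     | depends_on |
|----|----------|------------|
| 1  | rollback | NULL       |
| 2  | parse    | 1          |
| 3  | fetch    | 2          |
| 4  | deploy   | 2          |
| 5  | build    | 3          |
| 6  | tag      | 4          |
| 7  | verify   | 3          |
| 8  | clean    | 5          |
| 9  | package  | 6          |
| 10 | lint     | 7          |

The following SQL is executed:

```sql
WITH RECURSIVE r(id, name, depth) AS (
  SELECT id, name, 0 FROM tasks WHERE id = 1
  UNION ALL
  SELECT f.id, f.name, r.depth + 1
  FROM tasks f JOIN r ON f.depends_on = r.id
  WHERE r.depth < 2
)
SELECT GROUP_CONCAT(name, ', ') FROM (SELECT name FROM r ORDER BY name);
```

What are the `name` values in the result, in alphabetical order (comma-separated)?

Base: id=1 (rollback) at depth 0.
Iteration 1: rows with depends_on in {1} -> parse (id 2, depth 1).
Iteration 2: rows with depends_on in {2} -> fetch (id 3, depth 2), deploy (id 4, depth 2).
Iteration 3: depth < 2 fails for all current rows; recursion stops.

deploy, fetch, parse, rollback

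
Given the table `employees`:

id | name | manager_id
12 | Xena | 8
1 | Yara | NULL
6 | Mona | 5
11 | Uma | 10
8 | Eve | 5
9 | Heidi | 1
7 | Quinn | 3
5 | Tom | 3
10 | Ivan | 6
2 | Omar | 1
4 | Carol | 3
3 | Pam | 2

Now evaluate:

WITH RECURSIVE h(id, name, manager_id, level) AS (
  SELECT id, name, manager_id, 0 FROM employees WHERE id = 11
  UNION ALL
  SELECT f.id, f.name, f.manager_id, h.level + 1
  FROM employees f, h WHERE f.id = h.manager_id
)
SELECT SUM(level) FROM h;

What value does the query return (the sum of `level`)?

Base: id=11 (Uma), manager_id=10, level 0.
Iteration 1: join on id=10 -> Ivan (id 10, manager_id=6, level 1).
Iteration 2: join on id=6 -> Mona (id 6, manager_id=5, level 2).
Iteration 3: join on id=5 -> Tom (id 5, manager_id=3, level 3).
Iteration 4: join on id=3 -> Pam (id 3, manager_id=2, level 4).
Iteration 5: join on id=2 -> Omar (id 2, manager_id=1, level 5).
Iteration 6: join on id=1 -> Yara (id 1, manager_id=NULL, level 6).
Iteration 7: manager_id is NULL; no match; recursion stops.
SUM(level) = 0 + 1 + 2 + 3 + 4 + 5 + 6 = 21.

21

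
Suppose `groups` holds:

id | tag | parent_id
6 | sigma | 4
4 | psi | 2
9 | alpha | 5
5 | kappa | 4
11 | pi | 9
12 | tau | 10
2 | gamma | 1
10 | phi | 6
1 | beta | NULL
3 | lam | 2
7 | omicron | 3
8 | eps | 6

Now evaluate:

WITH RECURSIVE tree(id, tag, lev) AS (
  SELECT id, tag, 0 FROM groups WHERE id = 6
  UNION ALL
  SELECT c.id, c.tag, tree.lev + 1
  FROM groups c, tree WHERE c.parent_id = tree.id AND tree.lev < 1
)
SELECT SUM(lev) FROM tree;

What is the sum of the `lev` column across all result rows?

2

Base: id=6 (sigma) at lev 0.
Iteration 1: rows with parent_id in {6} -> eps (id 8, lev 1), phi (id 10, lev 1).
Iteration 2: lev < 1 fails for all current rows; recursion stops.
SUM(lev) = 0 + 1 + 1 = 2.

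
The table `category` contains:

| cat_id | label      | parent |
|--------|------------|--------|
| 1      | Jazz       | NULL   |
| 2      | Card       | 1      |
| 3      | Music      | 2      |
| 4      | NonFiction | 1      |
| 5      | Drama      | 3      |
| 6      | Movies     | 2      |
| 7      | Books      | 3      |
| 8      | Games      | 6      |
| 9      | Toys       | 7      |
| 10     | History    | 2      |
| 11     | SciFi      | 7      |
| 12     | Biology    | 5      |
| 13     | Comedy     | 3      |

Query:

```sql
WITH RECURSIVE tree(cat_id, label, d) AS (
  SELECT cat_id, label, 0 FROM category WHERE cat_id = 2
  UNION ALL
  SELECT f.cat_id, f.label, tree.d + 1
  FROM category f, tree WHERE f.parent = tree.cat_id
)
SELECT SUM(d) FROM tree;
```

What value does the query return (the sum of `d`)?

Base: cat_id=2 (Card) at d 0.
Iteration 1: rows with parent in {2} -> Music (id 3, d 1), Movies (id 6, d 1), History (id 10, d 1).
Iteration 2: rows with parent in {3,6,10} -> Drama (id 5, d 2), Books (id 7, d 2), Games (id 8, d 2), Comedy (id 13, d 2).
Iteration 3: rows with parent in {5,7,8,13} -> Toys (id 9, d 3), SciFi (id 11, d 3), Biology (id 12, d 3).
Iteration 4: no rows with parent in {9,11,12}; recursion stops.
SUM(d) = 0 + 1 + 1 + 1 + 2 + 2 + 2 + 2 + 3 + 3 + 3 = 20.

20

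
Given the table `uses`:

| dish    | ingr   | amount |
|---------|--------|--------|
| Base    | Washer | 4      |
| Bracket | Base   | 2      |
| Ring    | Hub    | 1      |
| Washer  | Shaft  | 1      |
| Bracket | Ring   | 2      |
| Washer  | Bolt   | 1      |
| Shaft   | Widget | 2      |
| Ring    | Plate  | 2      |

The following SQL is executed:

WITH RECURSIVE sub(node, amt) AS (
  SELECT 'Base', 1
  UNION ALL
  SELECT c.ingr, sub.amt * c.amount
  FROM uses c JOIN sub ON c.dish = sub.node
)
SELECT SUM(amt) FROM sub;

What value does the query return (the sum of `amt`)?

21

Base: (Base, amt=1).
Iteration 1: components of {Base} -> Washer = 1*4 = 4.
Iteration 2: components of {Washer} -> Bolt = 4*1 = 4, Shaft = 4*1 = 4.
Iteration 3: components of {Bolt,Shaft} -> Widget = 4*2 = 8.
Iteration 4: no further components; recursion stops.
SUM(amt) = 1 + 4 + 4 + 4 + 8 = 21.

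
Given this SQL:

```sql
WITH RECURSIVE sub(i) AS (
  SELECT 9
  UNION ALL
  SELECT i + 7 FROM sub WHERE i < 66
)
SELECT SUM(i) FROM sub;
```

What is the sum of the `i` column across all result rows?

405

Base: i=9.
Iteration 1: 9 < 66 holds -> i = 9 + 7 = 16.
Iteration 2: 16 < 66 holds -> i = 16 + 7 = 23.
Iteration 3: 23 < 66 holds -> i = 23 + 7 = 30.
Iteration 4: 30 < 66 holds -> i = 30 + 7 = 37.
Iteration 5: 37 < 66 holds -> i = 37 + 7 = 44.
Iteration 6: 44 < 66 holds -> i = 44 + 7 = 51.
Iteration 7: 51 < 66 holds -> i = 51 + 7 = 58.
Iteration 8: 58 < 66 holds -> i = 58 + 7 = 65.
Iteration 9: 65 < 66 holds -> i = 65 + 7 = 72.
Iteration 10: 72 < 66 fails; recursion stops.
SUM(i) = 9 + 16 + 23 + 30 + 37 + 44 + 51 + 58 + 65 + 72 = 405.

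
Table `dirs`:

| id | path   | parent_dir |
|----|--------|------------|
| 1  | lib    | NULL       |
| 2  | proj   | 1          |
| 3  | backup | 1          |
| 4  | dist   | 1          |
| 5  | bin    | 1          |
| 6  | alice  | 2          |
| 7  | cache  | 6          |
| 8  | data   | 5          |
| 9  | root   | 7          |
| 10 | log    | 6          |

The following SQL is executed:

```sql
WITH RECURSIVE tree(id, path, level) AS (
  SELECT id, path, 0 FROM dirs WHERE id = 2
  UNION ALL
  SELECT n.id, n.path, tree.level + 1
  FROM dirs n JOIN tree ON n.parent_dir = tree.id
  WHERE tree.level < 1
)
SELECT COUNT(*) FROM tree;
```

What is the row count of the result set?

2

Base: id=2 (proj) at level 0.
Iteration 1: rows with parent_dir in {2} -> alice (id 6, level 1).
Iteration 2: level < 1 fails for all current rows; recursion stops.
Total rows emitted: 2.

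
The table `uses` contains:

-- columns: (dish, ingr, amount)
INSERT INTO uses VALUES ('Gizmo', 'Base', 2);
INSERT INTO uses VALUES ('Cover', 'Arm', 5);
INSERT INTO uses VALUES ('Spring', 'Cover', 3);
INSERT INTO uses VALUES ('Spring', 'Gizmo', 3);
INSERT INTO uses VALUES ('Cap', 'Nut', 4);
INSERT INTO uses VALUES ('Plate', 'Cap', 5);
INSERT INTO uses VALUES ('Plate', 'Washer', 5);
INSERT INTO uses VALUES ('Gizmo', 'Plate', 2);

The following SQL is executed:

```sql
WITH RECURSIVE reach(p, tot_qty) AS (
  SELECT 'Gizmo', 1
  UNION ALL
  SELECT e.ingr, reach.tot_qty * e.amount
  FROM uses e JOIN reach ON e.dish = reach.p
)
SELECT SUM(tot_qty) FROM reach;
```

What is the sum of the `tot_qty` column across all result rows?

65

Base: (Gizmo, tot_qty=1).
Iteration 1: components of {Gizmo} -> Base = 1*2 = 2, Plate = 1*2 = 2.
Iteration 2: components of {Base,Plate} -> Cap = 2*5 = 10, Washer = 2*5 = 10.
Iteration 3: components of {Cap,Washer} -> Nut = 10*4 = 40.
Iteration 4: no further components; recursion stops.
SUM(tot_qty) = 1 + 2 + 2 + 10 + 10 + 40 = 65.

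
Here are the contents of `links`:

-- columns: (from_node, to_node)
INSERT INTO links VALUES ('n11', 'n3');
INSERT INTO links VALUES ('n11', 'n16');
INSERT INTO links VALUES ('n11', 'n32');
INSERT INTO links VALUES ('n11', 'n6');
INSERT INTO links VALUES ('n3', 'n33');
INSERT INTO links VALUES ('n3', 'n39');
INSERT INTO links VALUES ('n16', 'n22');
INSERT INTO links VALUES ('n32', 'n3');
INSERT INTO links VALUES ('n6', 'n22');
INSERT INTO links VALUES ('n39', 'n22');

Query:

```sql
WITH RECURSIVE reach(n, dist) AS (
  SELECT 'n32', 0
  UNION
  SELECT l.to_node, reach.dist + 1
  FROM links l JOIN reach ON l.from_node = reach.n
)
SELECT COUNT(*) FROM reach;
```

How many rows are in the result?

Base: (n32, dist=0).
Iteration 1: edges from {n32} -> (n3, dist=1).
Iteration 2: edges from {n3} -> (n33, dist=2), (n39, dist=2).
Iteration 3: edges from {n33,n39} -> (n22, dist=3).
Iteration 4: no outgoing edges from {n22}; recursion stops.
Total rows emitted: 5.

5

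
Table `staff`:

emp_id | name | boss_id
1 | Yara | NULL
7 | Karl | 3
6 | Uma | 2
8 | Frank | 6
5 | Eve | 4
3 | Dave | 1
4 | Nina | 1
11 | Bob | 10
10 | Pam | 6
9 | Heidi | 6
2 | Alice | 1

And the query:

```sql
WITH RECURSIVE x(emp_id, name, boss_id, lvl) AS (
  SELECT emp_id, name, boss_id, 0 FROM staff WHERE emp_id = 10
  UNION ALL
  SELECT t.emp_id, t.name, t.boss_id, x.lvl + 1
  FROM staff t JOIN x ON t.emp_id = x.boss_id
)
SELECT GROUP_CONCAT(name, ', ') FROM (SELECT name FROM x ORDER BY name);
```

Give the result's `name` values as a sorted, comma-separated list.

Base: emp_id=10 (Pam), boss_id=6, lvl 0.
Iteration 1: join on emp_id=6 -> Uma (id 6, boss_id=2, lvl 1).
Iteration 2: join on emp_id=2 -> Alice (id 2, boss_id=1, lvl 2).
Iteration 3: join on emp_id=1 -> Yara (id 1, boss_id=NULL, lvl 3).
Iteration 4: boss_id is NULL; no match; recursion stops.

Alice, Pam, Uma, Yara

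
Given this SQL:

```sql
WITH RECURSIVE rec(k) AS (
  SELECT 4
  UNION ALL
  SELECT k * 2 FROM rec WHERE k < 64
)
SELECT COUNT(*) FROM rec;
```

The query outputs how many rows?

5

Base: k=4.
Iteration 1: 4 < 64 holds -> k = 4 * 2 = 8.
Iteration 2: 8 < 64 holds -> k = 8 * 2 = 16.
Iteration 3: 16 < 64 holds -> k = 16 * 2 = 32.
Iteration 4: 32 < 64 holds -> k = 32 * 2 = 64.
Iteration 5: 64 < 64 fails; recursion stops.
Total rows emitted: 5.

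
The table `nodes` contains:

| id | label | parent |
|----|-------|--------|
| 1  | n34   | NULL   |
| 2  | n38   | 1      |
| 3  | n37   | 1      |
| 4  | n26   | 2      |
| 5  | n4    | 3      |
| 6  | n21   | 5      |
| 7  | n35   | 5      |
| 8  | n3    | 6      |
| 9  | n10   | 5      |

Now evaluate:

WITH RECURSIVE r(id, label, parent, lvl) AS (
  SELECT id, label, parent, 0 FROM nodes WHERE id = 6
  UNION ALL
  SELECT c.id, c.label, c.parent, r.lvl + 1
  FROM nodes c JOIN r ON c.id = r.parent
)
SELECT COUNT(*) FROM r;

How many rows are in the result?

4

Base: id=6 (n21), parent=5, lvl 0.
Iteration 1: join on id=5 -> n4 (id 5, parent=3, lvl 1).
Iteration 2: join on id=3 -> n37 (id 3, parent=1, lvl 2).
Iteration 3: join on id=1 -> n34 (id 1, parent=NULL, lvl 3).
Iteration 4: parent is NULL; no match; recursion stops.
Total rows emitted: 4.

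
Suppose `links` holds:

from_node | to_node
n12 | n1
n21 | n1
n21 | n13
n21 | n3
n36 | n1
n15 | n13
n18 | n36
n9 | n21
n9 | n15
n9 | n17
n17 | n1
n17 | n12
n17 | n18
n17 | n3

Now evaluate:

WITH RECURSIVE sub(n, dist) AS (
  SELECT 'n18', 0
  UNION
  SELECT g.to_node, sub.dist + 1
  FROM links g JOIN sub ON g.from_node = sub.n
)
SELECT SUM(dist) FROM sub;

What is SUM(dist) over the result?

Base: (n18, dist=0).
Iteration 1: edges from {n18} -> (n36, dist=1).
Iteration 2: edges from {n36} -> (n1, dist=2).
Iteration 3: no outgoing edges from {n1}; recursion stops.
SUM(dist) = 0 + 1 + 2 = 3.

3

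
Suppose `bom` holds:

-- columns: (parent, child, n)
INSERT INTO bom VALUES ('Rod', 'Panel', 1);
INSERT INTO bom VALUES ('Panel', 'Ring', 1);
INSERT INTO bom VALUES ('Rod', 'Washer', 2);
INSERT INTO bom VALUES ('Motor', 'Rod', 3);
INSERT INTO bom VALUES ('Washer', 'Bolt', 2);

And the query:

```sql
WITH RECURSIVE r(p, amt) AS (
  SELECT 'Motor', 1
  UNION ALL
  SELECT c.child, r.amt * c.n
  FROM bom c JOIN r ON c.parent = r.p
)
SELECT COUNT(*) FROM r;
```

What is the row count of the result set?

6

Base: (Motor, amt=1).
Iteration 1: components of {Motor} -> Rod = 1*3 = 3.
Iteration 2: components of {Rod} -> Panel = 3*1 = 3, Washer = 3*2 = 6.
Iteration 3: components of {Panel,Washer} -> Bolt = 6*2 = 12, Ring = 3*1 = 3.
Iteration 4: no further components; recursion stops.
Total rows emitted: 6.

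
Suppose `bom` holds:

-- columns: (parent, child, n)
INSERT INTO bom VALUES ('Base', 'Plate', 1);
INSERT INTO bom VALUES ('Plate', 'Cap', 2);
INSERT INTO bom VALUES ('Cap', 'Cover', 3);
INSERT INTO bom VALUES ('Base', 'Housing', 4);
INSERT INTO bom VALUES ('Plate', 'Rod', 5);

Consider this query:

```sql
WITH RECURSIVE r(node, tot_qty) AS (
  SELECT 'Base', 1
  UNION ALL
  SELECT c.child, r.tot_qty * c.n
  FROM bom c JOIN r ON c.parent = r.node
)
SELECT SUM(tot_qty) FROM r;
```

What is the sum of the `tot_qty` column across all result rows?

19

Base: (Base, tot_qty=1).
Iteration 1: components of {Base} -> Housing = 1*4 = 4, Plate = 1*1 = 1.
Iteration 2: components of {Housing,Plate} -> Cap = 1*2 = 2, Rod = 1*5 = 5.
Iteration 3: components of {Cap,Rod} -> Cover = 2*3 = 6.
Iteration 4: no further components; recursion stops.
SUM(tot_qty) = 1 + 1 + 4 + 2 + 5 + 6 = 19.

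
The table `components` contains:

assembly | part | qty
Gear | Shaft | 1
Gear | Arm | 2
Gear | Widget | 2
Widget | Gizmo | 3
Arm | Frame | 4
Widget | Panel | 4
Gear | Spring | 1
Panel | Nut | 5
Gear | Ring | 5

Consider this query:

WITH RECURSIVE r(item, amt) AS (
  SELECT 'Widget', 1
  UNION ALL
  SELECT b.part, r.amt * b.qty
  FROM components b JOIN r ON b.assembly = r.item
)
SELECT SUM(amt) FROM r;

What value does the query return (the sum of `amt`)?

28

Base: (Widget, amt=1).
Iteration 1: components of {Widget} -> Gizmo = 1*3 = 3, Panel = 1*4 = 4.
Iteration 2: components of {Gizmo,Panel} -> Nut = 4*5 = 20.
Iteration 3: no further components; recursion stops.
SUM(amt) = 1 + 3 + 4 + 20 = 28.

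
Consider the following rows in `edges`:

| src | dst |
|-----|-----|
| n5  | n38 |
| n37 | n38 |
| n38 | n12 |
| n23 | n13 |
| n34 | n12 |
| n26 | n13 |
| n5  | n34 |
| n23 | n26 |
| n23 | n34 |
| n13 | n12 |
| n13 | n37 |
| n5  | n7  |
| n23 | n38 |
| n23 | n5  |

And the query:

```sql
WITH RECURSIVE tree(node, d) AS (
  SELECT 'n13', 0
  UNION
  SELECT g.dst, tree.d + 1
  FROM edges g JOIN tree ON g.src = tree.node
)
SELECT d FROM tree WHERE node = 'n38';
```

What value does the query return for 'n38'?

2

Base: (n13, d=0).
Iteration 1: edges from {n13} -> (n12, d=1), (n37, d=1).
Iteration 2: edges from {n12,n37} -> (n38, d=2).
Iteration 3: edges from {n38} -> (n12, d=3).
Iteration 4: no outgoing edges from {n12}; recursion stops.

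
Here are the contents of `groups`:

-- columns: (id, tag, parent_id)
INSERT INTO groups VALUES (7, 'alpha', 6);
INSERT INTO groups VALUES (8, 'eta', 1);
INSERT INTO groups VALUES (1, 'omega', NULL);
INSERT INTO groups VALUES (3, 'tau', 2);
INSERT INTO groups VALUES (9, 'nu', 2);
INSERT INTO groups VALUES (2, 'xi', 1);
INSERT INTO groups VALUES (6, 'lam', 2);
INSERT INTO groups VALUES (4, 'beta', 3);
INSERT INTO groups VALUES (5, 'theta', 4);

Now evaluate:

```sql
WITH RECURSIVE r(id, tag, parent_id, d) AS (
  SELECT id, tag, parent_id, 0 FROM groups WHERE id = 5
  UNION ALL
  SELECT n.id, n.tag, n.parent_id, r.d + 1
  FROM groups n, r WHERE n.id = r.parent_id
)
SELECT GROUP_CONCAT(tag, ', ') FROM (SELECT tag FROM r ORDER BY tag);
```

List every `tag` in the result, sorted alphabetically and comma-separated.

Base: id=5 (theta), parent_id=4, d 0.
Iteration 1: join on id=4 -> beta (id 4, parent_id=3, d 1).
Iteration 2: join on id=3 -> tau (id 3, parent_id=2, d 2).
Iteration 3: join on id=2 -> xi (id 2, parent_id=1, d 3).
Iteration 4: join on id=1 -> omega (id 1, parent_id=NULL, d 4).
Iteration 5: parent_id is NULL; no match; recursion stops.

beta, omega, tau, theta, xi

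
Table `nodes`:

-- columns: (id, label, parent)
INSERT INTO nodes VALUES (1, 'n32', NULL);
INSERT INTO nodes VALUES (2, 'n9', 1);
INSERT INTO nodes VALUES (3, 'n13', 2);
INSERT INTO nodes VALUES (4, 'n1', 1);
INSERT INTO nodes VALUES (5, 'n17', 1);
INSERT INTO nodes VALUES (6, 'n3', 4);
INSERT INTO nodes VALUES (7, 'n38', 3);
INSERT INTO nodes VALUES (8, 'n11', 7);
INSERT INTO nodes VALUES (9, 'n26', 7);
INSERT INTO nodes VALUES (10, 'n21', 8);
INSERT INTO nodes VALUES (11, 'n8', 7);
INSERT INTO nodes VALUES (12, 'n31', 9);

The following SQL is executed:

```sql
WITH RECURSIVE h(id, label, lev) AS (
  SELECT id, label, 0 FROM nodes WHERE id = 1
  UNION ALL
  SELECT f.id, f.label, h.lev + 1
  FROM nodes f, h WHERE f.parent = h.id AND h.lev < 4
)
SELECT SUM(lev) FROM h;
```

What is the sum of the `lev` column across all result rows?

22

Base: id=1 (n32) at lev 0.
Iteration 1: rows with parent in {1} -> n9 (id 2, lev 1), n1 (id 4, lev 1), n17 (id 5, lev 1).
Iteration 2: rows with parent in {2,4,5} -> n13 (id 3, lev 2), n3 (id 6, lev 2).
Iteration 3: rows with parent in {3,6} -> n38 (id 7, lev 3).
Iteration 4: rows with parent in {7} -> n11 (id 8, lev 4), n26 (id 9, lev 4), n8 (id 11, lev 4).
Iteration 5: lev < 4 fails for all current rows; recursion stops.
SUM(lev) = 0 + 1 + 1 + 1 + 2 + 2 + 3 + 4 + 4 + 4 = 22.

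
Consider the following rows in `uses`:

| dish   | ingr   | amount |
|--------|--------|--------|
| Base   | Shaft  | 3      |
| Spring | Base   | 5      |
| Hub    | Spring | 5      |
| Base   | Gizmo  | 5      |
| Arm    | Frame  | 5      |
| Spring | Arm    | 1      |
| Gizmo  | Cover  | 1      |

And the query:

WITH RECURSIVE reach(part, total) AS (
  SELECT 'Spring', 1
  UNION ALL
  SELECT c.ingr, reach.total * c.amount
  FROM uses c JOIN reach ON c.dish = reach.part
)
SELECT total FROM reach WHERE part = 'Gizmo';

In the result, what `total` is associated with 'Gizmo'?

Base: (Spring, total=1).
Iteration 1: components of {Spring} -> Arm = 1*1 = 1, Base = 1*5 = 5.
Iteration 2: components of {Arm,Base} -> Frame = 1*5 = 5, Gizmo = 5*5 = 25, Shaft = 5*3 = 15.
Iteration 3: components of {Frame,Gizmo,Shaft} -> Cover = 25*1 = 25.
Iteration 4: no further components; recursion stops.

25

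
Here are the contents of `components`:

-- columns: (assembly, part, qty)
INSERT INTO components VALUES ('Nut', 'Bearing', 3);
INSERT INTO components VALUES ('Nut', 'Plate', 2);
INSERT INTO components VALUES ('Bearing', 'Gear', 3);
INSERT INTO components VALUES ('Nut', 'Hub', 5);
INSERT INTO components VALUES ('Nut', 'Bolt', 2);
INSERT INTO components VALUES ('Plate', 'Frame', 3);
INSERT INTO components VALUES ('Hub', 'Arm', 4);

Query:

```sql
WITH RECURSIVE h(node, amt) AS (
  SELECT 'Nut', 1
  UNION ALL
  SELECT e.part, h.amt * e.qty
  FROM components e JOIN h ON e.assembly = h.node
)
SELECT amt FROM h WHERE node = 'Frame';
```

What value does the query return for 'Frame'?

Base: (Nut, amt=1).
Iteration 1: components of {Nut} -> Bearing = 1*3 = 3, Bolt = 1*2 = 2, Hub = 1*5 = 5, Plate = 1*2 = 2.
Iteration 2: components of {Bearing,Bolt,Hub,Plate} -> Arm = 5*4 = 20, Frame = 2*3 = 6, Gear = 3*3 = 9.
Iteration 3: no further components; recursion stops.

6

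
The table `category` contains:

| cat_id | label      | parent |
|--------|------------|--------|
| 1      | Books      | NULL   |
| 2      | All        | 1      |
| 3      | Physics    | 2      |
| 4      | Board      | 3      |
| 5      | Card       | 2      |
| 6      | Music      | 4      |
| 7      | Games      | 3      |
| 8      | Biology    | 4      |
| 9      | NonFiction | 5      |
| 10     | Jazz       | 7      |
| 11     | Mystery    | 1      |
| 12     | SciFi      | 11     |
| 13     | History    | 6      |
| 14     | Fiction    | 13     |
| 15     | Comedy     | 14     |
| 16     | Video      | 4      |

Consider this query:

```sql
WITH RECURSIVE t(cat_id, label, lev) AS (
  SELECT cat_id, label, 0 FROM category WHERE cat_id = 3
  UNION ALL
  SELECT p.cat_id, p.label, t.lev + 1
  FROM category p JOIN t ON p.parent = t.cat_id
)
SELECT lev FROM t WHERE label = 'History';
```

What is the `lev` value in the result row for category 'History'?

3

Base: cat_id=3 (Physics) at lev 0.
Iteration 1: rows with parent in {3} -> Board (id 4, lev 1), Games (id 7, lev 1).
Iteration 2: rows with parent in {4,7} -> Music (id 6, lev 2), Biology (id 8, lev 2), Jazz (id 10, lev 2), Video (id 16, lev 2).
Iteration 3: rows with parent in {6,8,10,16} -> History (id 13, lev 3).
Iteration 4: rows with parent in {13} -> Fiction (id 14, lev 4).
Iteration 5: rows with parent in {14} -> Comedy (id 15, lev 5).
Iteration 6: no rows with parent in {15}; recursion stops.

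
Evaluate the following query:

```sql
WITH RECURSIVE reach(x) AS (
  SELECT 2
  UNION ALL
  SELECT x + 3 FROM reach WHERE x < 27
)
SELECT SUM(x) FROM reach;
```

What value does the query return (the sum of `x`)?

155

Base: x=2.
Iteration 1: 2 < 27 holds -> x = 2 + 3 = 5.
Iteration 2: 5 < 27 holds -> x = 5 + 3 = 8.
Iteration 3: 8 < 27 holds -> x = 8 + 3 = 11.
Iteration 4: 11 < 27 holds -> x = 11 + 3 = 14.
Iteration 5: 14 < 27 holds -> x = 14 + 3 = 17.
Iteration 6: 17 < 27 holds -> x = 17 + 3 = 20.
Iteration 7: 20 < 27 holds -> x = 20 + 3 = 23.
Iteration 8: 23 < 27 holds -> x = 23 + 3 = 26.
Iteration 9: 26 < 27 holds -> x = 26 + 3 = 29.
Iteration 10: 29 < 27 fails; recursion stops.
SUM(x) = 2 + 5 + 8 + 11 + 14 + 17 + 20 + 23 + 26 + 29 = 155.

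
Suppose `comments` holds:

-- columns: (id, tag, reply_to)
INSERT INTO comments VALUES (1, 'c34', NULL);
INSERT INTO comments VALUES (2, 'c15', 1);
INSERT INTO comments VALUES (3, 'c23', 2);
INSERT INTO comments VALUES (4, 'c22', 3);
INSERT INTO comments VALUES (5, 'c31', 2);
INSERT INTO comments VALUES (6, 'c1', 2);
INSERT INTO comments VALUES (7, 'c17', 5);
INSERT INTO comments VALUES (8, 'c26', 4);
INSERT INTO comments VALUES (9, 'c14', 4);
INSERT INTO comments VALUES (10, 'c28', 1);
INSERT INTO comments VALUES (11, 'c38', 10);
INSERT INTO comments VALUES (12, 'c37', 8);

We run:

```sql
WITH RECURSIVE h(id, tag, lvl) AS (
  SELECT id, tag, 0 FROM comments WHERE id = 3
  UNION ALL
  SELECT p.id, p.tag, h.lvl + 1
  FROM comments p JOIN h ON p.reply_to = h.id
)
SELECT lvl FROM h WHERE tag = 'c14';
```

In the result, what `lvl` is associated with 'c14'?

Base: id=3 (c23) at lvl 0.
Iteration 1: rows with reply_to in {3} -> c22 (id 4, lvl 1).
Iteration 2: rows with reply_to in {4} -> c26 (id 8, lvl 2), c14 (id 9, lvl 2).
Iteration 3: rows with reply_to in {8,9} -> c37 (id 12, lvl 3).
Iteration 4: no rows with reply_to in {12}; recursion stops.

2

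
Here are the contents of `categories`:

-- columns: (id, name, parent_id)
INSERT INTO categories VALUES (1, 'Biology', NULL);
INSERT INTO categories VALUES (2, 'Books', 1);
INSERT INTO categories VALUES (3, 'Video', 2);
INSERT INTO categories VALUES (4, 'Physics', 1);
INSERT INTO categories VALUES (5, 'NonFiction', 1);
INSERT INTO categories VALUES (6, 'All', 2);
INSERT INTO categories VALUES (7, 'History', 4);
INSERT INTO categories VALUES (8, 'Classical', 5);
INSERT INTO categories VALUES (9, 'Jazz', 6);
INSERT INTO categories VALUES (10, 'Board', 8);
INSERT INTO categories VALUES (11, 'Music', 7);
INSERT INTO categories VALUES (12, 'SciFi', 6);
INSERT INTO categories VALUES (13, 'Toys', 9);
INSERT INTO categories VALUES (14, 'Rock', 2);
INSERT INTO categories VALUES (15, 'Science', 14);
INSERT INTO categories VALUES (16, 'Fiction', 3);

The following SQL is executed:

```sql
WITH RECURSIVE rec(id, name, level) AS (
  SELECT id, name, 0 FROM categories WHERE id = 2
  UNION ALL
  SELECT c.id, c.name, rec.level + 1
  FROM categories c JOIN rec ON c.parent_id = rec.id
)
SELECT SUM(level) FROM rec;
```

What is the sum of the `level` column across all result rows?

14

Base: id=2 (Books) at level 0.
Iteration 1: rows with parent_id in {2} -> Video (id 3, level 1), All (id 6, level 1), Rock (id 14, level 1).
Iteration 2: rows with parent_id in {3,6,14} -> Jazz (id 9, level 2), SciFi (id 12, level 2), Science (id 15, level 2), Fiction (id 16, level 2).
Iteration 3: rows with parent_id in {9,12,15,16} -> Toys (id 13, level 3).
Iteration 4: no rows with parent_id in {13}; recursion stops.
SUM(level) = 0 + 1 + 1 + 1 + 2 + 2 + 2 + 2 + 3 = 14.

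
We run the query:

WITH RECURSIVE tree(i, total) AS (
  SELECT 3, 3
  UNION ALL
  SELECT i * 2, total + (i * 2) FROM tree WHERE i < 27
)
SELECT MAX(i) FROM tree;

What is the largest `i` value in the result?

48

Base: i=3, total=3.
Iteration 1: 3 < 27 holds -> i = 3 * 2 = 6, total = 3 + 6 = 9.
Iteration 2: 6 < 27 holds -> i = 6 * 2 = 12, total = 9 + 12 = 21.
Iteration 3: 12 < 27 holds -> i = 12 * 2 = 24, total = 21 + 24 = 45.
Iteration 4: 24 < 27 holds -> i = 24 * 2 = 48, total = 45 + 48 = 93.
Iteration 5: 48 < 27 fails; recursion stops.
i values: 3, 6, 12, 24, 48; the maximum is 48.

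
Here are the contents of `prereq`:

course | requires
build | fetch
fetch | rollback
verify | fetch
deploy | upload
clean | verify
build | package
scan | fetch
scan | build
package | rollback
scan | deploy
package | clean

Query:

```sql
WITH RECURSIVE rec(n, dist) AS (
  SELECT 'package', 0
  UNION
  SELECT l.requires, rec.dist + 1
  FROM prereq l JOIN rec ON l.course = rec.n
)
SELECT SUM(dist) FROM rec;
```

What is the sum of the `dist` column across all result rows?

Base: (package, dist=0).
Iteration 1: edges from {package} -> (clean, dist=1), (rollback, dist=1).
Iteration 2: edges from {clean,rollback} -> (verify, dist=2).
Iteration 3: edges from {verify} -> (fetch, dist=3).
Iteration 4: edges from {fetch} -> (rollback, dist=4).
Iteration 5: no outgoing edges from {rollback}; recursion stops.
SUM(dist) = 0 + 1 + 1 + 2 + 3 + 4 = 11.

11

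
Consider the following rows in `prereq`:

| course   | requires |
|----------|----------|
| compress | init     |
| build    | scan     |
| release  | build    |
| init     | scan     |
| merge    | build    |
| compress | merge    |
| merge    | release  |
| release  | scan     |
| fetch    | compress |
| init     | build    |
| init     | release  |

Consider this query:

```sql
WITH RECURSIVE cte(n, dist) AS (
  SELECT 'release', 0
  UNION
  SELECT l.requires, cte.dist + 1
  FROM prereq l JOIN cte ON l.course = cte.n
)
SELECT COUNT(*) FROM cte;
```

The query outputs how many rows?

Base: (release, dist=0).
Iteration 1: edges from {release} -> (build, dist=1), (scan, dist=1).
Iteration 2: edges from {build,scan} -> (scan, dist=2).
Iteration 3: no outgoing edges from {scan}; recursion stops.
Total rows emitted: 4.

4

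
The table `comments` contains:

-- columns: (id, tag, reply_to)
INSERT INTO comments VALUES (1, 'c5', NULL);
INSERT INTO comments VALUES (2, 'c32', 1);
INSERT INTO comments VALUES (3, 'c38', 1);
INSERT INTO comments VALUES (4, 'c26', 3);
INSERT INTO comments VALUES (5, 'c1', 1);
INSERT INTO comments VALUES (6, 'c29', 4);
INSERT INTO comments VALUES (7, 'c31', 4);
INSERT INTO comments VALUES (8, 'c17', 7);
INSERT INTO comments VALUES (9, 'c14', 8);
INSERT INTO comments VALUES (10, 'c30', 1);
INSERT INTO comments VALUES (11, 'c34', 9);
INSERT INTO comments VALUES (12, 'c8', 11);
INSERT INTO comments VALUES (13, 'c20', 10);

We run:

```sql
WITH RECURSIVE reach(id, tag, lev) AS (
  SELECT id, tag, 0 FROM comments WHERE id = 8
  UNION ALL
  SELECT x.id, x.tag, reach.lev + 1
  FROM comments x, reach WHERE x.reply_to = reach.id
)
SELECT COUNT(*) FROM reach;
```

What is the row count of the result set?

4

Base: id=8 (c17) at lev 0.
Iteration 1: rows with reply_to in {8} -> c14 (id 9, lev 1).
Iteration 2: rows with reply_to in {9} -> c34 (id 11, lev 2).
Iteration 3: rows with reply_to in {11} -> c8 (id 12, lev 3).
Iteration 4: no rows with reply_to in {12}; recursion stops.
Total rows emitted: 4.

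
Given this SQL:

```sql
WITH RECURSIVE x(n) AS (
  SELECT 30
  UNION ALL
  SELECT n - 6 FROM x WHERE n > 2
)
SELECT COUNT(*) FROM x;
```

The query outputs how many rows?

Base: n=30.
Iteration 1: 30 > 2 holds -> n = 30 - 6 = 24.
Iteration 2: 24 > 2 holds -> n = 24 - 6 = 18.
Iteration 3: 18 > 2 holds -> n = 18 - 6 = 12.
Iteration 4: 12 > 2 holds -> n = 12 - 6 = 6.
Iteration 5: 6 > 2 holds -> n = 6 - 6 = 0.
Iteration 6: 0 > 2 fails; recursion stops.
Total rows emitted: 6.

6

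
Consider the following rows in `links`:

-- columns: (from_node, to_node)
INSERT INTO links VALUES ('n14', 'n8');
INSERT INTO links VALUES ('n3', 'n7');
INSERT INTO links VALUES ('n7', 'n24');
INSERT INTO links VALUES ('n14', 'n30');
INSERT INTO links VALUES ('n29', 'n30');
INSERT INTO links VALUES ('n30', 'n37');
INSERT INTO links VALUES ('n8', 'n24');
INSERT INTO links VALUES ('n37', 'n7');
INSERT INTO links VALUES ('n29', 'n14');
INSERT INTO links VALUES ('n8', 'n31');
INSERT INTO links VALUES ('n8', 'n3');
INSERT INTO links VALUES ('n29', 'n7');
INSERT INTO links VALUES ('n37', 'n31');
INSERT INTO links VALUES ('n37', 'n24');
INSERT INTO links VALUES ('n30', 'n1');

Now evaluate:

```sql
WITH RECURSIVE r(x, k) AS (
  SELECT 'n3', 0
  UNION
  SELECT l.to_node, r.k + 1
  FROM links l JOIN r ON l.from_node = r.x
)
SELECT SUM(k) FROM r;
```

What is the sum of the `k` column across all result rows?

3

Base: (n3, k=0).
Iteration 1: edges from {n3} -> (n7, k=1).
Iteration 2: edges from {n7} -> (n24, k=2).
Iteration 3: no outgoing edges from {n24}; recursion stops.
SUM(k) = 0 + 1 + 2 = 3.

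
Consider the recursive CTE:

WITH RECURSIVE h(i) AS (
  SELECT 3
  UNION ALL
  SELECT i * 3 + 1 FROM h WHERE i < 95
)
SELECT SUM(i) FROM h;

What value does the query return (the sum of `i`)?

Base: i=3.
Iteration 1: 3 < 95 holds -> i = 3 * 3 + 1 = 10.
Iteration 2: 10 < 95 holds -> i = 10 * 3 + 1 = 31.
Iteration 3: 31 < 95 holds -> i = 31 * 3 + 1 = 94.
Iteration 4: 94 < 95 holds -> i = 94 * 3 + 1 = 283.
Iteration 5: 283 < 95 fails; recursion stops.
SUM(i) = 3 + 10 + 31 + 94 + 283 = 421.

421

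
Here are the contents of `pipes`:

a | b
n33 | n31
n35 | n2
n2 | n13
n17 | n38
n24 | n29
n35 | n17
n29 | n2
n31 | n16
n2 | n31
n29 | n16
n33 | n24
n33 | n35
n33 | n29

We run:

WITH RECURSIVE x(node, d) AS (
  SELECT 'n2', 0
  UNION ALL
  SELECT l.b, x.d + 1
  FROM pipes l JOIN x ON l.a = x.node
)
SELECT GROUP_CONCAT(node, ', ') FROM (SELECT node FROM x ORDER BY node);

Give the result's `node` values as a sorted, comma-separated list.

Base: (n2, d=0).
Iteration 1: edges from {n2} -> (n13, d=1), (n31, d=1).
Iteration 2: edges from {n13,n31} -> (n16, d=2).
Iteration 3: no outgoing edges from {n16}; recursion stops.

n13, n16, n2, n31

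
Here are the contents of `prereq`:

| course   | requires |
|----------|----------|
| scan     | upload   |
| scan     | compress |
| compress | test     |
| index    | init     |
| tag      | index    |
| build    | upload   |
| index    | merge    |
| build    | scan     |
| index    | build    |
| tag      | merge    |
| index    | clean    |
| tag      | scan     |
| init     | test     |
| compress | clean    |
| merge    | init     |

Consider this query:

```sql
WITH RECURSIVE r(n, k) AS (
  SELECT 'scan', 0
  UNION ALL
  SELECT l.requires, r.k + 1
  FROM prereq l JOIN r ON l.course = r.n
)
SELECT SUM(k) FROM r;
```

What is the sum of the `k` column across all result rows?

Base: (scan, k=0).
Iteration 1: edges from {scan} -> (compress, k=1), (upload, k=1).
Iteration 2: edges from {compress,upload} -> (clean, k=2), (test, k=2).
Iteration 3: no outgoing edges from {clean,test}; recursion stops.
SUM(k) = 0 + 1 + 1 + 2 + 2 = 6.

6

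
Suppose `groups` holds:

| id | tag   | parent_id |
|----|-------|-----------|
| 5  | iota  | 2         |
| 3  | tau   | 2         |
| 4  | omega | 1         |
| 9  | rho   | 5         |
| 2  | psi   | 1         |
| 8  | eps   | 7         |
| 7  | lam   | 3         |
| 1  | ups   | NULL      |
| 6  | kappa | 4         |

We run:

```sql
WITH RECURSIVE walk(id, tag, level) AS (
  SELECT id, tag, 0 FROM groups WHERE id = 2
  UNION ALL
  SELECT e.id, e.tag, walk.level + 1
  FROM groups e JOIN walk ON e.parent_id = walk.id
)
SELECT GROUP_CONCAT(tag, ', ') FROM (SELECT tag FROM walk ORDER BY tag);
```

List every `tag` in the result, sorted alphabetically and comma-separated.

eps, iota, lam, psi, rho, tau

Base: id=2 (psi) at level 0.
Iteration 1: rows with parent_id in {2} -> tau (id 3, level 1), iota (id 5, level 1).
Iteration 2: rows with parent_id in {3,5} -> lam (id 7, level 2), rho (id 9, level 2).
Iteration 3: rows with parent_id in {7,9} -> eps (id 8, level 3).
Iteration 4: no rows with parent_id in {8}; recursion stops.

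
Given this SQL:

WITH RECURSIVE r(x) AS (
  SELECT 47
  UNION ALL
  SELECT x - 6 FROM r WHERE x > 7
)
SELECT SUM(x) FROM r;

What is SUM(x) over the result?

208

Base: x=47.
Iteration 1: 47 > 7 holds -> x = 47 - 6 = 41.
Iteration 2: 41 > 7 holds -> x = 41 - 6 = 35.
Iteration 3: 35 > 7 holds -> x = 35 - 6 = 29.
Iteration 4: 29 > 7 holds -> x = 29 - 6 = 23.
Iteration 5: 23 > 7 holds -> x = 23 - 6 = 17.
Iteration 6: 17 > 7 holds -> x = 17 - 6 = 11.
Iteration 7: 11 > 7 holds -> x = 11 - 6 = 5.
Iteration 8: 5 > 7 fails; recursion stops.
SUM(x) = 47 + 41 + 35 + 29 + 23 + 17 + 11 + 5 = 208.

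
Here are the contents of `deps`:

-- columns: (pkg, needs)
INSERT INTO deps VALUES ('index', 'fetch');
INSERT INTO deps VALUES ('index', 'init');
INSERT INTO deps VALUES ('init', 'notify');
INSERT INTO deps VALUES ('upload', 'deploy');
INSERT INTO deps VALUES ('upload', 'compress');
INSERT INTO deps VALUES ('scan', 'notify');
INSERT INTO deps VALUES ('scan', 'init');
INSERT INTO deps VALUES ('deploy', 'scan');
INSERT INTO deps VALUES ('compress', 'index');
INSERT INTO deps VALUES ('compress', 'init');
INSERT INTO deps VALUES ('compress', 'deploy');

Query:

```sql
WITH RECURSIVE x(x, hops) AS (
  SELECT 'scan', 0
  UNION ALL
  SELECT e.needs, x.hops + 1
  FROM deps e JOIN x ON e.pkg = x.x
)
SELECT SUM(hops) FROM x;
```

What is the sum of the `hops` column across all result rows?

Base: (scan, hops=0).
Iteration 1: edges from {scan} -> (init, hops=1), (notify, hops=1).
Iteration 2: edges from {init,notify} -> (notify, hops=2).
Iteration 3: no outgoing edges from {notify}; recursion stops.
SUM(hops) = 0 + 1 + 1 + 2 = 4.

4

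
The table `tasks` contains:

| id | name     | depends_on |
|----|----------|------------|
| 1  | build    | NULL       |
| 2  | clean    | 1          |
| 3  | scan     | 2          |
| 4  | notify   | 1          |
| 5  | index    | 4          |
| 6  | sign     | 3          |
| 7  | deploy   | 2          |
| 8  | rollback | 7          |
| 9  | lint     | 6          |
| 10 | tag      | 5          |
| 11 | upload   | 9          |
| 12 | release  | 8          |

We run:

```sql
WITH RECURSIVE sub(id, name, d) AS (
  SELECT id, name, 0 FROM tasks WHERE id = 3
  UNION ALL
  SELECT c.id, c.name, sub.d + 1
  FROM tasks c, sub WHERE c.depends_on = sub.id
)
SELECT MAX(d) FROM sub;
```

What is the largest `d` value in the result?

3

Base: id=3 (scan) at d 0.
Iteration 1: rows with depends_on in {3} -> sign (id 6, d 1).
Iteration 2: rows with depends_on in {6} -> lint (id 9, d 2).
Iteration 3: rows with depends_on in {9} -> upload (id 11, d 3).
Iteration 4: no rows with depends_on in {11}; recursion stops.
d values: 0, 1, 2, 3; the maximum is 3.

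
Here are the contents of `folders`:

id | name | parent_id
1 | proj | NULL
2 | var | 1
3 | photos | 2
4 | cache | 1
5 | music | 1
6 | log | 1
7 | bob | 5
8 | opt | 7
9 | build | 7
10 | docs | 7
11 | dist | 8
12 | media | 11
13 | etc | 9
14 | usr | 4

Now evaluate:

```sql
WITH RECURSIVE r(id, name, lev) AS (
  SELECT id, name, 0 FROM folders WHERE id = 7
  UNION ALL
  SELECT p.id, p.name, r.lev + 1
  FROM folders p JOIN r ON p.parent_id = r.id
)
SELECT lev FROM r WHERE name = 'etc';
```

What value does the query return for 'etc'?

Base: id=7 (bob) at lev 0.
Iteration 1: rows with parent_id in {7} -> opt (id 8, lev 1), build (id 9, lev 1), docs (id 10, lev 1).
Iteration 2: rows with parent_id in {8,9,10} -> dist (id 11, lev 2), etc (id 13, lev 2).
Iteration 3: rows with parent_id in {11,13} -> media (id 12, lev 3).
Iteration 4: no rows with parent_id in {12}; recursion stops.

2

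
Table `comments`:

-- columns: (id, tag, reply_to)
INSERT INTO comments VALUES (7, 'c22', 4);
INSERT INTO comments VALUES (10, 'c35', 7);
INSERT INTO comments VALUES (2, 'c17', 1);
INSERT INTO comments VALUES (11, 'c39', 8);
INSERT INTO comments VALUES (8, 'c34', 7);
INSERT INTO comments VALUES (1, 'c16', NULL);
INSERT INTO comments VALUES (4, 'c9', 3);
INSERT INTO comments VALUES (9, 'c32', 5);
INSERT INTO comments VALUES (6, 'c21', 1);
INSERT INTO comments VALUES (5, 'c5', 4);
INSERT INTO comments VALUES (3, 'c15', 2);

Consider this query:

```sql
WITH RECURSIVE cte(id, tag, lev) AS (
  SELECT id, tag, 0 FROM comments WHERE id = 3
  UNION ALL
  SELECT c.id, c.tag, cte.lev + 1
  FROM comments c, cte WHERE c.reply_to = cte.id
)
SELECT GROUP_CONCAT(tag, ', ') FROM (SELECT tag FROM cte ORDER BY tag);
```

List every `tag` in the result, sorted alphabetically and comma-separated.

Base: id=3 (c15) at lev 0.
Iteration 1: rows with reply_to in {3} -> c9 (id 4, lev 1).
Iteration 2: rows with reply_to in {4} -> c5 (id 5, lev 2), c22 (id 7, lev 2).
Iteration 3: rows with reply_to in {5,7} -> c34 (id 8, lev 3), c32 (id 9, lev 3), c35 (id 10, lev 3).
Iteration 4: rows with reply_to in {8,9,10} -> c39 (id 11, lev 4).
Iteration 5: no rows with reply_to in {11}; recursion stops.

c15, c22, c32, c34, c35, c39, c5, c9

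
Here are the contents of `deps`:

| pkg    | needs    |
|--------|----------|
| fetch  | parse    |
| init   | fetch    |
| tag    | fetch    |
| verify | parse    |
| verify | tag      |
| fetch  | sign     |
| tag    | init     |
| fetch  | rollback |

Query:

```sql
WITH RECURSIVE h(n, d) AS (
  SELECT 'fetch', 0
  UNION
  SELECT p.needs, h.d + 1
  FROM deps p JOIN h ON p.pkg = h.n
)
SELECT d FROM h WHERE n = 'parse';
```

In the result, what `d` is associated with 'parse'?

Base: (fetch, d=0).
Iteration 1: edges from {fetch} -> (parse, d=1), (rollback, d=1), (sign, d=1).
Iteration 2: no outgoing edges from {parse,rollback,sign}; recursion stops.

1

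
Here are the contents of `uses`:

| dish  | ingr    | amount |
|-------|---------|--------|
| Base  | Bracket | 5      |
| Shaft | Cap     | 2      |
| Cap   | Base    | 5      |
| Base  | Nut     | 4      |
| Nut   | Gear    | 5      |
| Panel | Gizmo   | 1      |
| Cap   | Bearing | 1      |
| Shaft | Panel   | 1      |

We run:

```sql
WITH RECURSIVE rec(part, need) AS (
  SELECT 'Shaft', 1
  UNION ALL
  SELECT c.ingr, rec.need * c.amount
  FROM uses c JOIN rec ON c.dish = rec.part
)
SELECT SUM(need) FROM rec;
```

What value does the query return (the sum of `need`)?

307

Base: (Shaft, need=1).
Iteration 1: components of {Shaft} -> Cap = 1*2 = 2, Panel = 1*1 = 1.
Iteration 2: components of {Cap,Panel} -> Base = 2*5 = 10, Bearing = 2*1 = 2, Gizmo = 1*1 = 1.
Iteration 3: components of {Base,Bearing,Gizmo} -> Bracket = 10*5 = 50, Nut = 10*4 = 40.
Iteration 4: components of {Bracket,Nut} -> Gear = 40*5 = 200.
Iteration 5: no further components; recursion stops.
SUM(need) = 1 + 2 + 1 + 10 + 2 + 1 + 40 + 50 + 200 = 307.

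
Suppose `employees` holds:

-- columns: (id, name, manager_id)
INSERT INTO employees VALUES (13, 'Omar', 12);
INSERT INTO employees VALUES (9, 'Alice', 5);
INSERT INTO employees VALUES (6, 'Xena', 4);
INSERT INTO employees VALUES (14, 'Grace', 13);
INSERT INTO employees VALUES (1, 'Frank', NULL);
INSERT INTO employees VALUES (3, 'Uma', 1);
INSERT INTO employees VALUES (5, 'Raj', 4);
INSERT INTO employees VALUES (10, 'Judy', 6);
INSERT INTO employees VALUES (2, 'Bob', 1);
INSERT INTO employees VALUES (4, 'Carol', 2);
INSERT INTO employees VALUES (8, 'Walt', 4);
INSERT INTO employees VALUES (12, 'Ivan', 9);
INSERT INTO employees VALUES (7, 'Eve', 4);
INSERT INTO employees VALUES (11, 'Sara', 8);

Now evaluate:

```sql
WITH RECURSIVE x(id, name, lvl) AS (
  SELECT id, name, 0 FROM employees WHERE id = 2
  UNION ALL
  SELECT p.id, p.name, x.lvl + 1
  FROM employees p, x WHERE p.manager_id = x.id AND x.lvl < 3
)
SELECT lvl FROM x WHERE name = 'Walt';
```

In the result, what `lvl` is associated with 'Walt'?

Base: id=2 (Bob) at lvl 0.
Iteration 1: rows with manager_id in {2} -> Carol (id 4, lvl 1).
Iteration 2: rows with manager_id in {4} -> Raj (id 5, lvl 2), Xena (id 6, lvl 2), Eve (id 7, lvl 2), Walt (id 8, lvl 2).
Iteration 3: rows with manager_id in {5,6,7,8} -> Alice (id 9, lvl 3), Judy (id 10, lvl 3), Sara (id 11, lvl 3).
Iteration 4: lvl < 3 fails for all current rows; recursion stops.

2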